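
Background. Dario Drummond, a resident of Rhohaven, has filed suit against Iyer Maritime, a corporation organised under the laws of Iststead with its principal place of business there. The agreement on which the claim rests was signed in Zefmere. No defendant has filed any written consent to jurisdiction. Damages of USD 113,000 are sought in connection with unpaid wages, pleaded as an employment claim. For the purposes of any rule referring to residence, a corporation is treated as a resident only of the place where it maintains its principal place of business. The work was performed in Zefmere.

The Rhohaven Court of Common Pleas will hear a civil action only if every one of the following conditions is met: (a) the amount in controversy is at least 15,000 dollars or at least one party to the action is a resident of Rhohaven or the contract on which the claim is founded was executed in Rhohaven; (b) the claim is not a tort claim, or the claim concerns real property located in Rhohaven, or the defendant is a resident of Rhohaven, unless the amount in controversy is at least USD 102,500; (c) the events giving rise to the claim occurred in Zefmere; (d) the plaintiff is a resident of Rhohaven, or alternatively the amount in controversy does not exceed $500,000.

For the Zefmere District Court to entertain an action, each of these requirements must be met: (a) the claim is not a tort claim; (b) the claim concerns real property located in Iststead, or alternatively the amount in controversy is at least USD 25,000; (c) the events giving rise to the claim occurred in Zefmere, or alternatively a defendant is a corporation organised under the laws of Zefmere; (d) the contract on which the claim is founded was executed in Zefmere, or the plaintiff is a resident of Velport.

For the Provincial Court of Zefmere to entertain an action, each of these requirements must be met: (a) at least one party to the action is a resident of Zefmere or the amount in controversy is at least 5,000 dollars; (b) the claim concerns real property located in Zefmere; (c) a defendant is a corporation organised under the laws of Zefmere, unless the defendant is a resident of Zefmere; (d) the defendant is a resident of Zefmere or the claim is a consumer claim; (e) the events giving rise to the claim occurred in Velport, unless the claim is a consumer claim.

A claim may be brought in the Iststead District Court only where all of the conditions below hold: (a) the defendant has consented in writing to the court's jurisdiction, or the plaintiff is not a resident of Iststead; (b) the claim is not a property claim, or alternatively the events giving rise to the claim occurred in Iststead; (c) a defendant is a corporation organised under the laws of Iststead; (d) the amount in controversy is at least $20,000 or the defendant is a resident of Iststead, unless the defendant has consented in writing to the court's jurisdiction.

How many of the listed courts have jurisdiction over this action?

The Rhohaven Court of Common Pleas:
  (a) The amount in controversy is USD 113,000, which meets the USD 15,000 floor, so this disjunct is met. Condition met.
  (b) The claim is an employment claim, not a tort claim, which satisfies one of the alternatives. Condition met.
  (c) The operative events occurred in Zefmere. Condition met.
  (d) The plaintiff resides in Rhohaven, so this disjunct is met. Satisfied.
  → Jurisdiction lies.
The Zefmere District Court:
  (a) The claim is an employment claim, not a tort claim. Satisfied.
  (b) The amount in controversy is $113,000, which meets the $25,000 floor, which satisfies one of the alternatives. Condition met.
  (c) The operative events occurred in Zefmere, so this disjunct is met. Condition met.
  (d) The contract was executed in Zefmere — that alternative is enough. Satisfied.
  → All conditions met; jurisdiction exists.
The Provincial Court of Zefmere:
  (a) The amount in controversy is 113,000 dollars, which meets the 5,000 dollars floor — that alternative is enough. Satisfied.
  (b) The claim does not concern real property. Not met.
  (c) The corporate defendant(s) are organised in Iststead, not Zefmere. And the defendant resides in Iststead, not Zefmere, so the proviso does not save it. Fails.
  (d) The defendant resides in Iststead, not Zefmere; the claim is an employment claim, not a consumer claim — every alternative fails. Not satisfied.
  (e) The operative events occurred in Zefmere, not Velport. And the claim is an employment claim, not a consumer claim, so the proviso does not save it. Condition not met.
  → Not every requirement is met — no jurisdiction.
The Iststead District Court:
  (a) The plaintiff resides in Rhohaven, which is not Iststead, so this disjunct is met. Satisfied.
  (b) The claim is an employment claim, not a property claim, which satisfies one of the alternatives. Condition met.
  (c) Iyer Maritime is organised under the laws of Iststead. Condition met.
  (d) The amount in controversy is USD 113,000, which meets the 20,000 dollars floor, which satisfies one of the alternatives. Condition met.
  → Jurisdiction lies.
Courts with jurisdiction: the Rhohaven Court of Common Pleas, the Zefmere District Court, the Iststead District Court — 3 in total.

3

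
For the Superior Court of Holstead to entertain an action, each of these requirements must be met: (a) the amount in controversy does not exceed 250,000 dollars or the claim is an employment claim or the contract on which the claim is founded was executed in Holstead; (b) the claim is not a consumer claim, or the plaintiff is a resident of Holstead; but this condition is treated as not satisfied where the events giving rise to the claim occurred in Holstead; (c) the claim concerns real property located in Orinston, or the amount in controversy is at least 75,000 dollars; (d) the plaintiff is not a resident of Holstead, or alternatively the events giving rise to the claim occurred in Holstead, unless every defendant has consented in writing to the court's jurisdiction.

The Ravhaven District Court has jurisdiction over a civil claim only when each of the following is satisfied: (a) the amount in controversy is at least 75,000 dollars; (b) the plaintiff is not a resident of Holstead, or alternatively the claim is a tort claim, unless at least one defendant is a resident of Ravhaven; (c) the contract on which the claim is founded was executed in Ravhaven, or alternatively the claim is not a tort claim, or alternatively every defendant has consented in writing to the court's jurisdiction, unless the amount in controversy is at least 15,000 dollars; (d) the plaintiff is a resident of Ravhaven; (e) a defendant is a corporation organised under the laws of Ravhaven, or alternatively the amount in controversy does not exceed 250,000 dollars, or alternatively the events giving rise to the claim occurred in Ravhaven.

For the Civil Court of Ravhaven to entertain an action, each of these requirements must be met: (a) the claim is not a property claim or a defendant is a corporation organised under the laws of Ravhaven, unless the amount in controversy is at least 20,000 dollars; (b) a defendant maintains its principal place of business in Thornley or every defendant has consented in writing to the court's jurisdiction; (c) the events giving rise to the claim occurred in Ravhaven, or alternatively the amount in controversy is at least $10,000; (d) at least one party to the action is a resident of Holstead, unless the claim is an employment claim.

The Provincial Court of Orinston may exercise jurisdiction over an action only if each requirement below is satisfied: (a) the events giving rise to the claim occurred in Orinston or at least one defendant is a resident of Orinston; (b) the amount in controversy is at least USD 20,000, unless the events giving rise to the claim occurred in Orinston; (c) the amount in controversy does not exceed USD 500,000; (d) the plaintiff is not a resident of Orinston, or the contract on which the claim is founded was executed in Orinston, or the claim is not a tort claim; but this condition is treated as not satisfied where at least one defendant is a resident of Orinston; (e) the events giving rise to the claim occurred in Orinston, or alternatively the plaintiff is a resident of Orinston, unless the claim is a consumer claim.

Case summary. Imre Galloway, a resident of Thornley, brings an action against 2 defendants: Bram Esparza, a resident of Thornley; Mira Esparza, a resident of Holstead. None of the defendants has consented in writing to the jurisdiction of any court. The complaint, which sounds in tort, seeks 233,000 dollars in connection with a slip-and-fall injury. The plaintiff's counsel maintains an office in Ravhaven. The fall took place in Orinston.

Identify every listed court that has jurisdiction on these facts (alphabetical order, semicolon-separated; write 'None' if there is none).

the Provincial Court of Orinston; the Superior Court of Holstead

The Superior Court of Holstead:
  (a) The amount in controversy is USD 233,000, within the $250,000 ceiling, which satisfies one of the alternatives. Met.
  (b) The claim is a tort claim, not a consumer claim, so one alternative holds. The carve-out does not apply: the operative events occurred in Orinston, not Holstead. Satisfied.
  (c) The amount in controversy is 233,000 dollars, which meets the USD 75,000 floor, so this disjunct is met. Condition met.
  (d) The plaintiff resides in Thornley, which is not Holstead, which satisfies one of the alternatives. Met.
  → The court has jurisdiction.
The Ravhaven District Court:
  (a) The amount in controversy is $233,000, which meets the USD 75,000 floor. Satisfied.
  (b) The plaintiff resides in Thornley, which is not Holstead, so this disjunct is met. Met.
  (c) No contract (and hence no place of execution) is alleged; the claim is a tort claim; no such written consent has been filed — every alternative fails. However, the amount in controversy is 233,000 dollars, which meets the USD 15,000 floor, so the 'unless' proviso supplies this condition. Condition met.
  (d) The plaintiff resides in Thornley, not Ravhaven. Not satisfied.
  (e) The amount in controversy is $233,000, within the USD 250,000 ceiling — that alternative is enough. Satisfied.
  → At least one condition fails; no jurisdiction.
The Civil Court of Ravhaven:
  (a) The claim is a tort claim, not a property claim, so one alternative holds. Condition met.
  (b) No defendant is a corporation; no such written consent has been filed — none of the alternatives is met. Fails.
  (c) The amount in controversy is USD 233,000, which meets the USD 10,000 floor — that alternative is enough. Satisfied.
  (d) Mira Esparza resides in Holstead. Condition met.
  → At least one condition fails; no jurisdiction.
The Provincial Court of Orinston:
  (a) The operative events occurred in Orinston, so this disjunct is met. Condition met.
  (b) The amount in controversy is $233,000, which meets the USD 20,000 floor. Met.
  (c) The amount in controversy is 233,000 dollars, within the 500,000 dollars ceiling. Condition met.
  (d) The plaintiff resides in Thornley, which is not Orinston — that alternative is enough. The exception is not triggered, since no defendant resides in Orinston (they reside in Thornley, Holstead). Condition met.
  (e) The operative events occurred in Orinston, so this disjunct is met. Condition met.
  → The court has jurisdiction.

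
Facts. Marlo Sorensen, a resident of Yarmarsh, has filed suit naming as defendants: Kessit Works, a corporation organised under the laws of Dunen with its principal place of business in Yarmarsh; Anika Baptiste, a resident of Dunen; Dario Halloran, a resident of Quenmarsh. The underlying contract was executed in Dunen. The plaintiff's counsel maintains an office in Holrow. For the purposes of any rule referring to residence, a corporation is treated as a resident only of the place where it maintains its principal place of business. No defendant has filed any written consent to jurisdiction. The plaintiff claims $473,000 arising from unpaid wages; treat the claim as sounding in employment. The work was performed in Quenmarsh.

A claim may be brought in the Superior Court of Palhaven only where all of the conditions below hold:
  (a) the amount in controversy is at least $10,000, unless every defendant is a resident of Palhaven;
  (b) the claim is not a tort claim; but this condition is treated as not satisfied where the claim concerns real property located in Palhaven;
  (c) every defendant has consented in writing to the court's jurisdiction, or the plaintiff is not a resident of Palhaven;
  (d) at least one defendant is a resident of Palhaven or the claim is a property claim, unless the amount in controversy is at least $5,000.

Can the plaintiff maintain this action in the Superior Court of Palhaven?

The Superior Court of Palhaven:
  (a) The amount in controversy is USD 473,000, which meets the USD 10,000 floor. Satisfied.
  (b) The claim is an employment claim, not a tort claim. The exception is not triggered, since the claim does not concern real property. Met.
  (c) The plaintiff resides in Yarmarsh, which is not Palhaven, so one alternative holds. Satisfied.
  (d) No defendant resides in Palhaven (they reside in Yarmarsh, Dunen, Quenmarsh); the claim is an employment claim, not a property claim — no alternative holds. But the amount in controversy is $473,000, which meets the 5,000 dollars floor, and the 'unless' clause therefore excuses the requirement. Met.
  → The court has jurisdiction.

Yes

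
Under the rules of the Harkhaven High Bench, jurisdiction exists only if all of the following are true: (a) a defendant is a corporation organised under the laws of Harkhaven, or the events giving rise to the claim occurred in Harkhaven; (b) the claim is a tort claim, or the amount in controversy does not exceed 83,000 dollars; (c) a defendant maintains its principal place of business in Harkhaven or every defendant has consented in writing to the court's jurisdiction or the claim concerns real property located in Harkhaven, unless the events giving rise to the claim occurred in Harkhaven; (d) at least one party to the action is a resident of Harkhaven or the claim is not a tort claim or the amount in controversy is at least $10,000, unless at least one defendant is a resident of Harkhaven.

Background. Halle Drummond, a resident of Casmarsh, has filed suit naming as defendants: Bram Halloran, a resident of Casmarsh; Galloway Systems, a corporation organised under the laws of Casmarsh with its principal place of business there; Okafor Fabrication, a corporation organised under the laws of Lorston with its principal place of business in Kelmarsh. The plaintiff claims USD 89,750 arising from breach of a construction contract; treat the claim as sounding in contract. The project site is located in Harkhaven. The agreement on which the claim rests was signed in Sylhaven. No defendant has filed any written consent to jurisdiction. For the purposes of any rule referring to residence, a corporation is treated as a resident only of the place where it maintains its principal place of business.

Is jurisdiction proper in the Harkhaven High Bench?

No

The Harkhaven High Bench:
  (a) The operative events occurred in Harkhaven, so this disjunct is met. Met.
  (b) The claim is a contract claim, not a tort claim; the amount in controversy is $89,750, above the $83,000 ceiling — every alternative fails. Condition not met.
  (c) The corporate defendant(s) have their principal place of business in Casmarsh, Kelmarsh, not Harkhaven; no such written consent has been filed; the claim does not concern real property — no alternative holds. The proviso rescues it, though: the operative events occurred in Harkhaven. Satisfied.
  (d) The claim is a contract claim, not a tort claim, so this disjunct is met. Met.
  → No jurisdiction.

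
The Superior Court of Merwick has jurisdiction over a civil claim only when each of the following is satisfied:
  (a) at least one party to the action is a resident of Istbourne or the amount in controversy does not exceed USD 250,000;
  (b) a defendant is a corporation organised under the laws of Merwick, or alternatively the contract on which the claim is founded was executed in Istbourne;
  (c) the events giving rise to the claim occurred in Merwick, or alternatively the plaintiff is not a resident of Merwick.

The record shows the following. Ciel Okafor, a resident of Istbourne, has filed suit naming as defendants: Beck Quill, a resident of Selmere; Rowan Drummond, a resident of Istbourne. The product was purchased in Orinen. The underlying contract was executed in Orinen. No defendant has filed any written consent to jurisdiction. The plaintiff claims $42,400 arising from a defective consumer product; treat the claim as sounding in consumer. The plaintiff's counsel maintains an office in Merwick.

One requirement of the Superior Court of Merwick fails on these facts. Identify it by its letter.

(b)

The Superior Court of Merwick:
  (a) Ciel Okafor resides in Istbourne, so this disjunct is met. Condition met.
  (b) No defendant is a corporation; the contract was executed in Orinen, not Istbourne — none of the alternatives is met. Not satisfied.
  (c) The plaintiff resides in Istbourne, which is not Merwick, so this disjunct is met. Satisfied.
Only condition (b) fails.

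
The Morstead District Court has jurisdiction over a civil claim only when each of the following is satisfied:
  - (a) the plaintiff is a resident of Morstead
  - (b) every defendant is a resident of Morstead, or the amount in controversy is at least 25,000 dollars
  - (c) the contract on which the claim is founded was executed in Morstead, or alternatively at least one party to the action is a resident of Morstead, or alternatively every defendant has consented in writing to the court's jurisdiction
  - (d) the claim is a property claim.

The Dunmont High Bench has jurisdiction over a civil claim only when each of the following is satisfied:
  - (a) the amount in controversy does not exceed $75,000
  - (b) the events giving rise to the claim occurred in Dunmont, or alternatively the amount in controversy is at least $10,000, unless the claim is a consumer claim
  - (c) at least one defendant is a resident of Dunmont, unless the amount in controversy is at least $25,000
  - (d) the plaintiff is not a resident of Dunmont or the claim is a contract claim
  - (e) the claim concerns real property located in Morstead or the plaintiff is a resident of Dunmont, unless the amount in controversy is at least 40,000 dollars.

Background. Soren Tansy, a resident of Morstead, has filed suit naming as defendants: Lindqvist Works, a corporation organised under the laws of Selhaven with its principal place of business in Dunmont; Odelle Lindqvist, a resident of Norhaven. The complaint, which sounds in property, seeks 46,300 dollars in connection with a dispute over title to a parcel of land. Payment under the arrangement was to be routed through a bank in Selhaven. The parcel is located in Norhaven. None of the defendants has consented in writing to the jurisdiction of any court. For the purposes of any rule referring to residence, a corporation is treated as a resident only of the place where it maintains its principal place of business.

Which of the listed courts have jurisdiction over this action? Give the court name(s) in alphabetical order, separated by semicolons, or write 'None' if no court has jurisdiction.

The Morstead District Court:
  (a) The plaintiff resides in Morstead. Met.
  (b) The amount in controversy is 46,300 dollars, which meets the USD 25,000 floor, so one alternative holds. Condition met.
  (c) Soren Tansy resides in Morstead, which satisfies one of the alternatives. Met.
  (d) The claim is a property claim. Satisfied.
  → Jurisdiction lies.
The Dunmont High Bench:
  (a) The amount in controversy is $46,300, within the 75,000 dollars ceiling. Satisfied.
  (b) The amount in controversy is $46,300, which meets the 10,000 dollars floor — that alternative is enough. Satisfied.
  (c) Lindqvist Works resides in Dunmont. Satisfied.
  (d) The plaintiff resides in Morstead, which is not Dunmont, which satisfies one of the alternatives. Met.
  (e) The property lies in Norhaven, not Morstead; the plaintiff resides in Morstead, not Dunmont — none of the alternatives is met. The proviso rescues it, though: the amount in controversy is 46,300 dollars, which meets the USD 40,000 floor. Satisfied.
  → Jurisdiction lies.

the Dunmont High Bench; the Morstead District Court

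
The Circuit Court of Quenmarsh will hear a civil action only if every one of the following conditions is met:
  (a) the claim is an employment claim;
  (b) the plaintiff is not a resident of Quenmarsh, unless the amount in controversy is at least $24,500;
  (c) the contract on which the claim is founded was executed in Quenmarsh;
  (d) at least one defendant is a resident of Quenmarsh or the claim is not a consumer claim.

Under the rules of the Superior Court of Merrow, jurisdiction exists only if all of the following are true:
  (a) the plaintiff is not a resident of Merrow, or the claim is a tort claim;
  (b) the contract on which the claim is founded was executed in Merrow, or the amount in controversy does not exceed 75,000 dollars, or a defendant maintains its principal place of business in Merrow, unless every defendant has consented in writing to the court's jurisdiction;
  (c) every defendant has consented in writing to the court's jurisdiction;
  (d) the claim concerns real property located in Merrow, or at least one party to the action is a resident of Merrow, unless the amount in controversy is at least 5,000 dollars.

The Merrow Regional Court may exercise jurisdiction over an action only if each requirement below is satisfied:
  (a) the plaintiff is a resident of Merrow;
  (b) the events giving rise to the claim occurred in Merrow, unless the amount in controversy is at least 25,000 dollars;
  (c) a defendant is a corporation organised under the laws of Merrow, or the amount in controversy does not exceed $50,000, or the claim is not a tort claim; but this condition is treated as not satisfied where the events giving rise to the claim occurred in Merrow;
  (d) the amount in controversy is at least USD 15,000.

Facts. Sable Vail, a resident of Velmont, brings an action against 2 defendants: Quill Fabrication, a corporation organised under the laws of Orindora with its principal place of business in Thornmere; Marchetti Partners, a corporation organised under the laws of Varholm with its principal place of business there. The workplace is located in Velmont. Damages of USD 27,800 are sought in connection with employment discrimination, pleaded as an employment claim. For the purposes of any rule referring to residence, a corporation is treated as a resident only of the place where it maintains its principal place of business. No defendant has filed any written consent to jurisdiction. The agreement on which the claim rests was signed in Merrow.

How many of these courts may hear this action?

The Circuit Court of Quenmarsh:
  (a) The claim is an employment claim. Condition met.
  (b) The plaintiff resides in Velmont, which is not Quenmarsh. Met.
  (c) The contract was executed in Merrow, not Quenmarsh. Not satisfied.
  (d) The claim is an employment claim, not a consumer claim, so this disjunct is met. Satisfied.
  → No jurisdiction.
The Superior Court of Merrow:
  (a) The plaintiff resides in Velmont, which is not Merrow — that alternative is enough. Condition met.
  (b) The contract was executed in Merrow, which satisfies one of the alternatives. Satisfied.
  (c) No such written consent has been filed. Not satisfied.
  (d) The claim does not concern real property; no party resides in Merrow — every alternative fails. The proviso rescues it, though: the amount in controversy is USD 27,800, which meets the 5,000 dollars floor. Condition met.
  → The court lacks jurisdiction.
The Merrow Regional Court:
  (a) The plaintiff resides in Velmont, not Merrow. Not satisfied.
  (b) The operative events occurred in Velmont, not Merrow. The proviso rescues it, though: the amount in controversy is $27,800, which meets the USD 25,000 floor. Condition met.
  (c) The amount in controversy is 27,800 dollars, within the 50,000 dollars ceiling — that alternative is enough. And the carve-out is inapplicable — the operative events occurred in Velmont, not Merrow. Met.
  (d) The amount in controversy is USD 27,800, which meets the 15,000 dollars floor. Met.
  → No jurisdiction.
No court satisfies all of its conditions.

0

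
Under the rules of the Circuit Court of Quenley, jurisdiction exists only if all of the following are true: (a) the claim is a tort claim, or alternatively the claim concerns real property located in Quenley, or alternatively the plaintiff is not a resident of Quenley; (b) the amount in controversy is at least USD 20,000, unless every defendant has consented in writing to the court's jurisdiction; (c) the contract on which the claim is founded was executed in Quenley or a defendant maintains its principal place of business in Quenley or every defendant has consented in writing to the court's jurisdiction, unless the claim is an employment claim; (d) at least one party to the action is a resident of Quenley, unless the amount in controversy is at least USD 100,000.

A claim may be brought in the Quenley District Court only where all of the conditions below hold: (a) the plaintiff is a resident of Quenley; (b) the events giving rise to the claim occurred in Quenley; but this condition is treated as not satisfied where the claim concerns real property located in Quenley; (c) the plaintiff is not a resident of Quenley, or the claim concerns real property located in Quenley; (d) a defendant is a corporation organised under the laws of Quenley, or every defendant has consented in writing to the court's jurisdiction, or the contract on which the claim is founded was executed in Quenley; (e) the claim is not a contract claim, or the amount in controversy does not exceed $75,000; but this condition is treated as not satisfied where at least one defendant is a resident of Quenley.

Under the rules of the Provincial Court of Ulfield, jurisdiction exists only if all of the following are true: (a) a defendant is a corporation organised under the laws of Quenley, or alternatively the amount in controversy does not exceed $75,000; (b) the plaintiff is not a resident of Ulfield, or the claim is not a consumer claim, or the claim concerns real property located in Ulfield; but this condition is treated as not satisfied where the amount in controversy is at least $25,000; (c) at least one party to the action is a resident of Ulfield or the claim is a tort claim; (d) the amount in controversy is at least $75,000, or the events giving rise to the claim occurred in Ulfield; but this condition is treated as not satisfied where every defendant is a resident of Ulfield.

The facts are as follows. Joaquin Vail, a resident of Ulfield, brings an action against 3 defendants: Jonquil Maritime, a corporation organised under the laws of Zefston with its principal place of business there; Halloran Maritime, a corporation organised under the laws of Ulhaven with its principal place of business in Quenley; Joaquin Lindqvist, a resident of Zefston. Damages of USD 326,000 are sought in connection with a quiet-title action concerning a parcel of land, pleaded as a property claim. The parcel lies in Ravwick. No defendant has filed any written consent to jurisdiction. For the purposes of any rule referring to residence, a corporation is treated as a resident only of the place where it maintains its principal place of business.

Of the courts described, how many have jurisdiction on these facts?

1

The Circuit Court of Quenley:
  (a) The plaintiff resides in Ulfield, which is not Quenley, so this disjunct is met. Satisfied.
  (b) The amount in controversy is 326,000 dollars, which meets the 20,000 dollars floor. Condition met.
  (c) Halloran Maritime has its principal place of business in Quenley, so one alternative holds. Satisfied.
  (d) Halloran Maritime resides in Quenley. Condition met.
  → Every requirement is satisfied — jurisdiction.
The Quenley District Court:
  (a) The plaintiff resides in Ulfield, not Quenley. Fails.
  (b) The operative events occurred in Ravwick, not Quenley. Not satisfied.
  (c) The plaintiff resides in Ulfield, which is not Quenley, which satisfies one of the alternatives. Satisfied.
  (d) The corporate defendant(s) are organised in Ulhaven, Zefston, not Quenley; no such written consent has been filed; no contract (and hence no place of execution) is alleged — none of the alternatives is met. Condition not met.
  (e) The claim is a property claim, not a contract claim, so this disjunct is met. However, Halloran Maritime resides in Quenley, which falls within the stated exception and so defeats the condition. Fails.
  → At least one condition fails; no jurisdiction.
The Provincial Court of Ulfield:
  (a) The corporate defendant(s) are organised in Ulhaven, Zefston, not Quenley; the amount in controversy is 326,000 dollars, above the USD 75,000 ceiling — none of the alternatives is met. Not satisfied.
  (b) The claim is a property claim, not a consumer claim, so this disjunct is met. But the carve-out bites: the amount in controversy is USD 326,000, which meets the $25,000 floor. Not satisfied.
  (c) Joaquin Vail resides in Ulfield, which satisfies one of the alternatives. Met.
  (d) The amount in controversy is 326,000 dollars, which meets the $75,000 floor, so this disjunct is met. And the carve-out is inapplicable — the defendants reside as follows — Jonquil Maritime in Zefston, Halloran Maritime in Quenley, Joaquin Lindqvist in Zefston — not all in Ulfield. Met.
  → The court lacks jurisdiction.
Courts with jurisdiction: the Circuit Court of Quenley — 1 in total.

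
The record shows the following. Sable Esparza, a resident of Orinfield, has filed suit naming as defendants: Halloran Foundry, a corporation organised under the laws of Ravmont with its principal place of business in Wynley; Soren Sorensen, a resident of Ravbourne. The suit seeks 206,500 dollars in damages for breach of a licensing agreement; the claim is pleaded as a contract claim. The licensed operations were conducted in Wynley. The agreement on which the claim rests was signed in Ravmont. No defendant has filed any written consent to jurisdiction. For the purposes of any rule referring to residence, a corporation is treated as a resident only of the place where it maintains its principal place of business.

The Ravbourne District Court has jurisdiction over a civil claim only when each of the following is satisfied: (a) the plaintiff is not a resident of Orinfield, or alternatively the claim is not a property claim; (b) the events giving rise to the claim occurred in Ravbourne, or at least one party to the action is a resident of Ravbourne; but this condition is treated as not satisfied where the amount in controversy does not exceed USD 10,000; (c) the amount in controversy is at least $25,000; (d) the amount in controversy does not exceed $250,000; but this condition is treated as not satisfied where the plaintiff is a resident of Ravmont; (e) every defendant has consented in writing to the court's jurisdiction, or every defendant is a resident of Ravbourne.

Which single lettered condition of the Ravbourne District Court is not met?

The Ravbourne District Court:
  (a) The claim is a contract claim, not a property claim, so one alternative holds. Condition met.
  (b) Soren Sorensen resides in Ravbourne, so this disjunct is met. And the carve-out is inapplicable — the amount in controversy is 206,500 dollars, above the 10,000 dollars ceiling. Condition met.
  (c) The amount in controversy is 206,500 dollars, which meets the 25,000 dollars floor. Condition met.
  (d) The amount in controversy is $206,500, within the USD 250,000 ceiling. And the carve-out is inapplicable — the plaintiff resides in Orinfield, not Ravmont. Condition met.
  (e) No such written consent has been filed; the defendants reside as follows — Halloran Foundry in Wynley, Soren Sorensen in Ravbourne — not all in Ravbourne — no alternative holds. Not satisfied.
Only condition (e) fails.

(e)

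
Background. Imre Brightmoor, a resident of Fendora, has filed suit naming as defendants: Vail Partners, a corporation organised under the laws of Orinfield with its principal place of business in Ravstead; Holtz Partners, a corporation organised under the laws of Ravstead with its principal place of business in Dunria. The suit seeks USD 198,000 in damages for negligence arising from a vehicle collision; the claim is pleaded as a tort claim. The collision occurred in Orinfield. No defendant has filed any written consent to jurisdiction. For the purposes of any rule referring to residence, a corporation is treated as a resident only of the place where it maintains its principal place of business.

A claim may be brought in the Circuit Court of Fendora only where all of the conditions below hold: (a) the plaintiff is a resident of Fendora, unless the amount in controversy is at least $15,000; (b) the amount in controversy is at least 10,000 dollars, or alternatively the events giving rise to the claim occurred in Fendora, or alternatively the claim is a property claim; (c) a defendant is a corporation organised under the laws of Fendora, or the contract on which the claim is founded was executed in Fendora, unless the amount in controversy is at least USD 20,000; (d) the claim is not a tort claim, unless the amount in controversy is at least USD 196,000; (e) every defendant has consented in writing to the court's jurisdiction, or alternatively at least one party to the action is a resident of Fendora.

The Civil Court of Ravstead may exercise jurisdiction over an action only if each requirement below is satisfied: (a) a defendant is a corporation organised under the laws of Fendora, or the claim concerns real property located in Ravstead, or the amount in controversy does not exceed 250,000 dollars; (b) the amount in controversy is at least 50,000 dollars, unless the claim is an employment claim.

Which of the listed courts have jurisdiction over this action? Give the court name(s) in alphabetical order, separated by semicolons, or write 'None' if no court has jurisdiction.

the Circuit Court of Fendora; the Civil Court of Ravstead

The Circuit Court of Fendora:
  (a) The plaintiff resides in Fendora. Met.
  (b) The amount in controversy is $198,000, which meets the 10,000 dollars floor, so this disjunct is met. Satisfied.
  (c) The corporate defendant(s) are organised in Orinfield, Ravstead, not Fendora; no contract (and hence no place of execution) is alleged — none of the alternatives is met. But the amount in controversy is 198,000 dollars, which meets the 20,000 dollars floor, and the 'unless' clause therefore excuses the requirement. Condition met.
  (d) The claim is a tort claim. The proviso rescues it, though: the amount in controversy is 198,000 dollars, which meets the 196,000 dollars floor. Met.
  (e) Imre Brightmoor resides in Fendora — that alternative is enough. Condition met.
  → All conditions met; jurisdiction exists.
The Civil Court of Ravstead:
  (a) The amount in controversy is USD 198,000, within the USD 250,000 ceiling, so this disjunct is met. Satisfied.
  (b) The amount in controversy is USD 198,000, which meets the 50,000 dollars floor. Satisfied.
  → Jurisdiction lies.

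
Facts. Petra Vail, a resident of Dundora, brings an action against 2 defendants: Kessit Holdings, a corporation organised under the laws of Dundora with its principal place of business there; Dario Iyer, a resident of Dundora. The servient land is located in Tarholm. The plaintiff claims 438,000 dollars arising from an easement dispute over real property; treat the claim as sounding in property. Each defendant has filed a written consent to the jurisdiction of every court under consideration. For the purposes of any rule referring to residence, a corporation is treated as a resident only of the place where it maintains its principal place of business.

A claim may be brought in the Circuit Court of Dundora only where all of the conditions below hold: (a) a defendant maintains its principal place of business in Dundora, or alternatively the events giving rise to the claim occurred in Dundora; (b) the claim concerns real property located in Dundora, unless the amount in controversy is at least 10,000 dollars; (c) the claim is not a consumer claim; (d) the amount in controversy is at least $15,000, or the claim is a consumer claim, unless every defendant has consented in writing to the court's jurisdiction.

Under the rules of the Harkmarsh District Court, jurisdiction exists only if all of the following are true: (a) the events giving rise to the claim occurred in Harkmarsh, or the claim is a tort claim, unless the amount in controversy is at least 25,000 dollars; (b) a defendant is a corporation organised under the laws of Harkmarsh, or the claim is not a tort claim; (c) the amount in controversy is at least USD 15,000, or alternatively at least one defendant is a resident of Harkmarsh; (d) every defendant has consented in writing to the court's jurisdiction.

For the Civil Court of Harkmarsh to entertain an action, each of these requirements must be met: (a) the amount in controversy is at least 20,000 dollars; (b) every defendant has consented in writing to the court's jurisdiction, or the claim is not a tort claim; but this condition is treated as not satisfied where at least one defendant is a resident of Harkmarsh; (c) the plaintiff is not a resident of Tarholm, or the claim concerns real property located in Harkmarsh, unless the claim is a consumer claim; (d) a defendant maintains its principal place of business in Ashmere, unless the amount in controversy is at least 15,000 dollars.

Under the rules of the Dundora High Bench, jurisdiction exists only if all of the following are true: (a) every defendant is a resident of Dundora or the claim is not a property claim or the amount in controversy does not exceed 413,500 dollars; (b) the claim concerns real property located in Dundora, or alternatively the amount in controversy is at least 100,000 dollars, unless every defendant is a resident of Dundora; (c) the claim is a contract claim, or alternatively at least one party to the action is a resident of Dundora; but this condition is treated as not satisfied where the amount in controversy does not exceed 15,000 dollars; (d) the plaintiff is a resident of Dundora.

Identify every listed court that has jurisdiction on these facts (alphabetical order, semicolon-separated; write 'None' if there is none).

The Circuit Court of Dundora:
  (a) Kessit Holdings has its principal place of business in Dundora, so one alternative holds. Met.
  (b) The property lies in Tarholm, not Dundora. But the amount in controversy is $438,000, which meets the USD 10,000 floor, and the 'unless' clause therefore excuses the requirement. Condition met.
  (c) The claim is a property claim, not a consumer claim. Met.
  (d) The amount in controversy is USD 438,000, which meets the USD 15,000 floor, so one alternative holds. Satisfied.
  → Every requirement is satisfied — jurisdiction.
The Harkmarsh District Court:
  (a) The operative events occurred in Tarholm, not Harkmarsh; the claim is a property claim, not a tort claim — no alternative holds. However, the amount in controversy is USD 438,000, which meets the 25,000 dollars floor, so the 'unless' proviso supplies this condition. Condition met.
  (b) The claim is a property claim, not a tort claim — that alternative is enough. Condition met.
  (c) The amount in controversy is 438,000 dollars, which meets the 15,000 dollars floor, which satisfies one of the alternatives. Met.
  (d) Every defendant has filed written consent. Satisfied.
  → The court has jurisdiction.
The Civil Court of Harkmarsh:
  (a) The amount in controversy is 438,000 dollars, which meets the 20,000 dollars floor. Met.
  (b) Every defendant has filed written consent, which satisfies one of the alternatives. And the carve-out is inapplicable — no defendant resides in Harkmarsh (they reside in Dundora, Dundora). Met.
  (c) The plaintiff resides in Dundora, which is not Tarholm, so this disjunct is met. Condition met.
  (d) The corporate defendant(s) have their principal place of business in Dundora, not Ashmere. But the amount in controversy is 438,000 dollars, which meets the USD 15,000 floor, and the 'unless' clause therefore excuses the requirement. Met.
  → Jurisdiction lies.
The Dundora High Bench:
  (a) The defendants reside as follows — Kessit Holdings in Dundora, Dario Iyer in Dundora — all in Dundora, so one alternative holds. Condition met.
  (b) The amount in controversy is USD 438,000, which meets the USD 100,000 floor, which satisfies one of the alternatives. Condition met.
  (c) Petra Vail resides in Dundora, so one alternative holds. The exception is not triggered, since the amount in controversy is 438,000 dollars, above the 15,000 dollars ceiling. Met.
  (d) The plaintiff resides in Dundora. Satisfied.
  → All conditions met; jurisdiction exists.

the Circuit Court of Dundora; the Civil Court of Harkmarsh; the Dundora High Bench; the Harkmarsh District Court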